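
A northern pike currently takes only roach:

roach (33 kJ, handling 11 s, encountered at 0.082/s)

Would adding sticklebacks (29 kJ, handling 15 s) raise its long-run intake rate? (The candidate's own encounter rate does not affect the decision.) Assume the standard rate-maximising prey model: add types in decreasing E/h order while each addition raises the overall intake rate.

On roach alone, R = ΣλE/(1+Σλh) = 2.706/1.902 = 1.423 kJ/s.
sticklebacks: E/h = 29/15 = 1.933 kJ/s.
1.933 > 1.423, so adding sticklebacks raises the average — include it.

Yes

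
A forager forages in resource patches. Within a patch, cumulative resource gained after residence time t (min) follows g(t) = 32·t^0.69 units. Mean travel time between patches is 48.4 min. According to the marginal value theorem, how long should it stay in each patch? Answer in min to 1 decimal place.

Maximise g(t)/(T+t): set derivative to zero → g'(t)(T+t) = g(t).
g'(t) = 0.69·32·t^-0.31. Setting 0.69·32·t^-0.31 = 32·t^0.69/(48.4+t) gives 0.69(48.4+t) = t, so 0.31·t = 0.69×48.4.
t* = 0.69×48.4/0.31 = 107.7 min.

107.7 min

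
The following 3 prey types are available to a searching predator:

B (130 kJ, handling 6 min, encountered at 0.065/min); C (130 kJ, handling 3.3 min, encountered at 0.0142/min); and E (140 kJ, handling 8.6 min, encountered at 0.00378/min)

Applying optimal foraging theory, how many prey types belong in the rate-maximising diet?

Rank by E/h (kJ/min): C 39.4, B 21.7, E 16.3. Include each in turn until the next type's E/h falls below the running intake rate.
Rate on top 1: 1.763. B: 21.7 > 1.763 → include.
Rate on top 2: 7.166. E: 16.3 > 7.166 → include.
Optimal diet: C, B, E — 3 of 3 types.

3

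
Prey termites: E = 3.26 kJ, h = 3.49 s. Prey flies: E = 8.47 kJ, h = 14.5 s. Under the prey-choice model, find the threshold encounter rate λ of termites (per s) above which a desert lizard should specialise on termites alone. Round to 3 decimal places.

Drop flies once their profitability E₂/h₂ falls below the rate achievable on termites alone: E₂/h₂ = λE₁/(1 + λh₁).
Solve for λ: λE₁h₂ = E₂(1 + λh₁) → λ(E₁h₂ − E₂h₁) = E₂ → λ = E₂/(E₁h₂ − E₂h₁).
λ = 8.47/(3.26×14.5 − 8.47×3.49) = 8.47/17.71 = 0.4783 per s.

0.478 per s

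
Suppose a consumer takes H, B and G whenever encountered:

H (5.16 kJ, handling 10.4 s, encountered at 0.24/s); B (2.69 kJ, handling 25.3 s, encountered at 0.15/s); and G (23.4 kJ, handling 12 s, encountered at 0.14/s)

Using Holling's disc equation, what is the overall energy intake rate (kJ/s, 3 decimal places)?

0.548 kJ/s

R = (0.24×5.16 + 0.15×2.69 + 0.14×23.4) / (1 + 0.24×10.4 + 0.15×25.3 + 0.14×12) = 4.918/8.971 = 0.5482 kJ/s.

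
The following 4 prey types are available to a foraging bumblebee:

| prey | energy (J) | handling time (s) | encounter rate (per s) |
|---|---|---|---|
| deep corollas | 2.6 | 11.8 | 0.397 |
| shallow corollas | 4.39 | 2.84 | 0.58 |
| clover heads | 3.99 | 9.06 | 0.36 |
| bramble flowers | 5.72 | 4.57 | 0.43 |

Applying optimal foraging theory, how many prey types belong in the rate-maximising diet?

2

E/h in descending order: shallow corollas 1.55, bramble flowers 1.25, clover heads 0.44, deep corollas 0.22 J/s. The optimal diet is the largest prefix of this list for which every included type satisfies E_i/h_i > R on the types above it.
Rate on top 1: 0.9618. bramble flowers: 1.25 > 0.9618 → include.
Rate on top 2: 1.085. clover heads: 0.44 < 1.085 → exclude; stop.
Optimal diet: shallow corollas, bramble flowers — 2 of 4 types.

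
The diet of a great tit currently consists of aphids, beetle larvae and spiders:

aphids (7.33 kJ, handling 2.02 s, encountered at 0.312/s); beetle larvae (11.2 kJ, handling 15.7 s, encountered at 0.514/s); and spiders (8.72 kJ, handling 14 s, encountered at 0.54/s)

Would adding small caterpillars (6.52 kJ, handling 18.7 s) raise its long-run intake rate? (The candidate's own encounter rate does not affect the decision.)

Intake rate on the current diet: R = (0.312×7.33 + 0.514×11.2 + 0.54×8.72) / (1 + 0.312×2.02 + 0.514×15.7 + 0.54×14) = 12.75/17.26 = 0.7388 kJ/s.
Profitability of small caterpillars: 6.52/18.7 = 0.3487 kJ/s.
Since 0.3487 < R, time spent handling small caterpillars is better spent searching.

No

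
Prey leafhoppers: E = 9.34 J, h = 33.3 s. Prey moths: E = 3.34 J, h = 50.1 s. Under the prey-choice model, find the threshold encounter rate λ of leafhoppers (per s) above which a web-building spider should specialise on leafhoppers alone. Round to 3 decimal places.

0.009 per s

At the threshold, the rate on leafhoppers alone equals the profitability of moths: λ·9.34/(1 + λ·33.3) = 3.34/50.1 = 0.06667.
Rearranging, λ(9.34 − 0.06667×33.3) = 0.06667, so λ = 0.06667/7.12 = 0.009363 per s.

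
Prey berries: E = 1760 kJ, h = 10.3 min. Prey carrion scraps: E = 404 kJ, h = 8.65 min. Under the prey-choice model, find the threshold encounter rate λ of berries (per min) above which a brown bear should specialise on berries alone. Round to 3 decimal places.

The zero-one rule: include carrion scraps iff E₂/h₂ > λE₁/(1+λh₁). Equality gives the switch point.
λE₁h₂ = E₂ + λE₂h₁ ⇒ λ = E₂/(E₁h₂ − E₂h₁) = 404/(1.522e+04 − 4161) = 0.03652 per min.

0.037 per min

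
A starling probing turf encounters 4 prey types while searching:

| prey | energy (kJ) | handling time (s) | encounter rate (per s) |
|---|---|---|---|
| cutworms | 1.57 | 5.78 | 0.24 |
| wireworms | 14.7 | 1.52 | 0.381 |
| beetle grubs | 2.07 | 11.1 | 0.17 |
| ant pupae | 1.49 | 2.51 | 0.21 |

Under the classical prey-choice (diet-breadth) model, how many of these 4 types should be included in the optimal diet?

Profitabilities (E/h, kJ/s): wireworms 9.67, ant pupae 0.594, cutworms 0.272, beetle grubs 0.186. Add prey in this order while the next type's profitability exceeds the intake rate on those already taken.
Rate on top 1: 3.547. ant pupae: 0.594 < 3.547 → exclude; stop.
Optimal diet: wireworms — 1 of 4 types.

1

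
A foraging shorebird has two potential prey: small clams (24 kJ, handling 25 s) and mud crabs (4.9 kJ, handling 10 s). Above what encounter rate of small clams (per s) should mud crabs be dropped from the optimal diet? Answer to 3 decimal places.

0.042 per s

The zero-one rule: include mud crabs iff E₂/h₂ > λE₁/(1+λh₁). Equality gives the switch point.
λE₁h₂ = E₂ + λE₂h₁ ⇒ λ = E₂/(E₁h₂ − E₂h₁) = 4.9/(240 − 122.5) = 0.0417 per s.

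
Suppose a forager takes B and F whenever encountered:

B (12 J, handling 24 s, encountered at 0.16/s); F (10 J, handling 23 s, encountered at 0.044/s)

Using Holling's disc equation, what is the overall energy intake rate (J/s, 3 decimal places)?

R = Σλ_iE_i / (1 + Σλ_ih_i)
Numerator: 0.16×12 + 0.044×10 = 2.36
Denominator: 1 + 0.16×24 + 0.044×23 = 5.852
R = 2.36/5.852 = 0.4033 J/s

0.403 J/s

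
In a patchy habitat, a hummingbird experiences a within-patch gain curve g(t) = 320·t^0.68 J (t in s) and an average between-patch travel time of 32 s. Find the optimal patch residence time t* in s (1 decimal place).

68.0 s

By the marginal value theorem, leave when the instantaneous gain rate g'(t) equals the habitat-wide average g(t)/(T + t).
g'(t) = 0.68·320·t^-0.32. Setting 0.68·320·t^-0.32 = 320·t^0.68/(32+t) gives 0.68(32+t) = t, so 0.32·t = 0.68×32.
t* = 0.68×32/0.32 = 68 s.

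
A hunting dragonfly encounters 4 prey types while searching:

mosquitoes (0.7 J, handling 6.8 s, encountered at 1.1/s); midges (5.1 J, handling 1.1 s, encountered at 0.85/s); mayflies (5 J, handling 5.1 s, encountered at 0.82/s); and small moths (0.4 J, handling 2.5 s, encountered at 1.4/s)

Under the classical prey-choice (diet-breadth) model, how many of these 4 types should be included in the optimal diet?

1

Rank by E/h (J/s): midges 4.64, mayflies 0.98, small moths 0.16, mosquitoes 0.103. Include each in turn until the next type's E/h falls below the running intake rate.
Rate on top 1: 2.24. mayflies: 0.98 < 2.24 → exclude; stop.
Optimal diet: midges — 1 of 4 types.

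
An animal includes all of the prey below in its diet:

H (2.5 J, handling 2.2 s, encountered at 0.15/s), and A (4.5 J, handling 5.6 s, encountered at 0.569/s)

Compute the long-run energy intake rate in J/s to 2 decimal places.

Energy encountered per unit search time: 0.15×2.5 + 0.569×4.5 = 2.935 J/s.
Handling time per unit search time: 0.15×2.2 + 0.569×5.6 = 3.516.
Rate = 2.935/(1 + 3.516) = 0.65 J/s.

0.65 J/s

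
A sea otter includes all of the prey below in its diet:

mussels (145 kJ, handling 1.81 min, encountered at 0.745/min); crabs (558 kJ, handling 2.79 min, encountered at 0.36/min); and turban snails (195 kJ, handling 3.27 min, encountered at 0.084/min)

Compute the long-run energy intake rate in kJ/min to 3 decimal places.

89.671 kJ/min

R = Σλ_iE_i / (1 + Σλ_ih_i)
Numerator: 0.745×145 + 0.36×558 + 0.084×195 = 325.3
Denominator: 1 + 0.745×1.81 + 0.36×2.79 + 0.084×3.27 = 3.628
R = 325.3/3.628 = 89.67 kJ/min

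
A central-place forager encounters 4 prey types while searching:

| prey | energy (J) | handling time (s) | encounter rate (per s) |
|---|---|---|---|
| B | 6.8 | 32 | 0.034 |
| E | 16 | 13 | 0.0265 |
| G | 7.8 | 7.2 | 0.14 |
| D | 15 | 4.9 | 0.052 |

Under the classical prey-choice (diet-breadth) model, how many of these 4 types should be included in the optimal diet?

3

E/h in descending order: D 3.06, E 1.23, G 1.08, B 0.212 J/s. The optimal diet is the largest prefix of this list for which every included type satisfies E_i/h_i > R on the types above it.
Rate on top 1: 0.6216. E: 1.23 > 0.6216 → include.
Rate on top 2: 0.7528. G: 1.08 > 0.7528 → include.
Rate on top 3: 0.8806. B: 0.212 < 0.8806 → exclude; stop.
Optimal diet: D, E, G — 3 of 4 types.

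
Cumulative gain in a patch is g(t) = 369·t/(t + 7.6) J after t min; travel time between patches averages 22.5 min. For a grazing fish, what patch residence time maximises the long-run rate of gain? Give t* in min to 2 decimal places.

Optimal t* satisfies g'(t*) = g(t*)/(T + t*).
g'(t) = 369·7.6/(t + 7.6)². Setting 369·7.6/(t+7.6)² = 369t/[(t+7.6)(22.5+t)] gives 7.6(22.5+t) = t(t+7.6), so t² = 7.6×22.5 = 171.
t* = √171 = 13.08 min.

13.08 min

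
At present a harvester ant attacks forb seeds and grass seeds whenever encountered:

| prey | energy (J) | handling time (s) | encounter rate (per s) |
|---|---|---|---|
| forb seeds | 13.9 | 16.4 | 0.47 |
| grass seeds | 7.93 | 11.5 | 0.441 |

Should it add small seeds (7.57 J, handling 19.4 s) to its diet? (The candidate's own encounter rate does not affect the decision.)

Intake rate on the current diet: R = (0.47×13.9 + 0.441×7.93) / (1 + 0.47×16.4 + 0.441×11.5) = 10.03/13.78 = 0.7279 J/s.
Profitability of small seeds: 7.57/19.4 = 0.3902 J/s.
0.3902 < 0.7279, so adding small seeds would lower the average — exclude it.

No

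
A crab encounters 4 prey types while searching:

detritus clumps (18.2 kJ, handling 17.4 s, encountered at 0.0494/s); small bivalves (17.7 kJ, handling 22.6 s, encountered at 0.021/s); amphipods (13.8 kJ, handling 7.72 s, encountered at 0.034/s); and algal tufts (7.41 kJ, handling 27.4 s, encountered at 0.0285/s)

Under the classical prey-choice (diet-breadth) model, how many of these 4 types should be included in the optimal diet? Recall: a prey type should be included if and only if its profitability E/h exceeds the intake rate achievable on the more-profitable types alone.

E/h in descending order: amphipods 1.79, detritus clumps 1.05, small bivalves 0.783, algal tufts 0.27 kJ/s. The optimal diet is the largest prefix of this list for which every included type satisfies E_i/h_i > R on the types above it.
Rate on top 1: 0.3716. detritus clumps: 1.05 > 0.3716 → include.
Rate on top 2: 0.6448. small bivalves: 0.783 > 0.6448 → include.
Rate on top 3: 0.6701. algal tufts: 0.27 < 0.6701 → exclude; stop.
Optimal diet: amphipods, detritus clumps, small bivalves — 3 of 4 types.

3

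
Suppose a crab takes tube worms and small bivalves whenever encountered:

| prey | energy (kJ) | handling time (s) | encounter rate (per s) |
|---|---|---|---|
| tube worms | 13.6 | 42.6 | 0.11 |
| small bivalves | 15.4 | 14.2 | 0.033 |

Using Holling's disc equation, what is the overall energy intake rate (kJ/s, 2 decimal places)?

0.33 kJ/s

R = Σλ_iE_i / (1 + Σλ_ih_i)
Numerator: 0.11×13.6 + 0.033×15.4 = 2.004
Denominator: 1 + 0.11×42.6 + 0.033×14.2 = 6.155
R = 2.004/6.155 = 0.3256 kJ/s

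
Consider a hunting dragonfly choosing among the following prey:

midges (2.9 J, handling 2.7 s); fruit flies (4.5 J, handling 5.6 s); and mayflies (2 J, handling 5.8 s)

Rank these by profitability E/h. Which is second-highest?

Profitability E/h (J/s): midges = 2.9/2.7 = 1.07, fruit flies = 4.5/5.6 = 0.804, mayflies = 2/5.8 = 0.345.
Ranked: midges > fruit flies > mayflies.

fruit flies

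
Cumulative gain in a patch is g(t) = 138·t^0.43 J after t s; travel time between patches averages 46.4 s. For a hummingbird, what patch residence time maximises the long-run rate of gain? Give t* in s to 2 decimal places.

35.00 s

Optimal t* satisfies g'(t*) = g(t*)/(T + t*).
g'(t) = 0.43·138·t^-0.57. Setting 0.43·138·t^-0.57 = 138·t^0.43/(46.4+t) gives 0.43(46.4+t) = t, so 0.57·t = 0.43×46.4.
t* = 0.43×46.4/0.57 = 35 s.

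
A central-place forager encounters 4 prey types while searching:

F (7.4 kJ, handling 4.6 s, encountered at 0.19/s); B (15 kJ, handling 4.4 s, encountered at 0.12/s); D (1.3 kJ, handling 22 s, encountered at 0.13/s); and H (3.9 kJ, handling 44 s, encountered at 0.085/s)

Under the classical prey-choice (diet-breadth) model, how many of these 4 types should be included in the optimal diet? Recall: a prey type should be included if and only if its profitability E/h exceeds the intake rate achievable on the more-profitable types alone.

Rank by E/h (kJ/s): B 3.41, F 1.61, H 0.0886, D 0.0591. Include each in turn until the next type's E/h falls below the running intake rate.
Rate on top 1: 1.178. F: 1.61 > 1.178 → include.
Rate on top 2: 1.335. H: 0.0886 < 1.335 → exclude; stop.
Optimal diet: B, F — 2 of 4 types.

2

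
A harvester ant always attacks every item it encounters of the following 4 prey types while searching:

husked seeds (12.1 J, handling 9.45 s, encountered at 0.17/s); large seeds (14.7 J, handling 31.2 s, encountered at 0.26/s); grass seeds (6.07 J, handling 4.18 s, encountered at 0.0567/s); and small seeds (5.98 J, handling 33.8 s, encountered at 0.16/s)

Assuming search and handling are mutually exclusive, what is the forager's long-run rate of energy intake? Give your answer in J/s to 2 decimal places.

R = Σλ_iE_i / (1 + Σλ_ih_i)
Numerator: 0.17×12.1 + 0.26×14.7 + 0.0567×6.07 + 0.16×5.98 = 7.18
Denominator: 1 + 0.17×9.45 + 0.26×31.2 + 0.0567×4.18 + 0.16×33.8 = 16.36
R = 7.18/16.36 = 0.4388 J/s

0.44 J/s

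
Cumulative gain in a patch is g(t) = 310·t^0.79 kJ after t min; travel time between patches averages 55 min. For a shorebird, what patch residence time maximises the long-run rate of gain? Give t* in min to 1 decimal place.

206.9 min

Maximise g(t)/(T+t): set derivative to zero → g'(t)(T+t) = g(t).
g'(t) = 0.79·310·t^-0.21. Setting 0.79·310·t^-0.21 = 310·t^0.79/(55+t) gives 0.79(55+t) = t, so 0.21·t = 0.79×55.
t* = 0.79×55/0.21 = 206.9 min.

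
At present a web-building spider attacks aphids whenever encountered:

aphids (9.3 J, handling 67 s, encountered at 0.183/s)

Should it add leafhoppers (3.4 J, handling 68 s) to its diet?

Intake rate on the current diet: R = (0.183×9.3) / (1 + 0.183×67) = 1.702/13.26 = 0.1283 J/s.
leafhoppers: E/h = 3.4/68 = 0.05 J/s.
Since 0.05 < R, time spent handling leafhoppers is better spent searching.

No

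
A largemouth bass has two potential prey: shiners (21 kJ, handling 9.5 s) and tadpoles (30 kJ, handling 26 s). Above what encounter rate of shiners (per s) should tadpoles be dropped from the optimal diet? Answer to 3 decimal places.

0.115 per s

Drop tadpoles once their profitability E₂/h₂ falls below the rate achievable on shiners alone: E₂/h₂ = λE₁/(1 + λh₁).
Solve for λ: λE₁h₂ = E₂(1 + λh₁) → λ(E₁h₂ − E₂h₁) = E₂ → λ = E₂/(E₁h₂ − E₂h₁).
λ = 30/(21×26 − 30×9.5) = 30/261 = 0.1149 per s.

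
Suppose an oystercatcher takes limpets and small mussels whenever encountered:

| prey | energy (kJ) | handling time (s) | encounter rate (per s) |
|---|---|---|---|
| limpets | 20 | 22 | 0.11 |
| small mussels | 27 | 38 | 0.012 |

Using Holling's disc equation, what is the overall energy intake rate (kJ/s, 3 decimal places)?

R = Σλ_iE_i / (1 + Σλ_ih_i)
Numerator: 0.11×20 + 0.012×27 = 2.524
Denominator: 1 + 0.11×22 + 0.012×38 = 3.876
R = 2.524/3.876 = 0.6512 kJ/s

0.651 kJ/s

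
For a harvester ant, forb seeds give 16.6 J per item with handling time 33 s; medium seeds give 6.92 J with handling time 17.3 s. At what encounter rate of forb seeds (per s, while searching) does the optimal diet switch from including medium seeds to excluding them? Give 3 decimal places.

0.118 per s

At the threshold, the rate on forb seeds alone equals the profitability of medium seeds: λ·16.6/(1 + λ·33) = 6.92/17.3 = 0.4.
Rearranging, λ(16.6 − 0.4×33) = 0.4, so λ = 0.4/3.4 = 0.1176 per s.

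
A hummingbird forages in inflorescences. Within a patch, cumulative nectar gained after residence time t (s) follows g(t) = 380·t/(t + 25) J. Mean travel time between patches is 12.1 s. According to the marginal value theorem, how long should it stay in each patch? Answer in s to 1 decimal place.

17.4 s

Optimal t* satisfies g'(t*) = g(t*)/(T + t*).
g'(t) = 380·25/(t + 25)². Setting 380·25/(t+25)² = 380t/[(t+25)(12.1+t)] gives 25(12.1+t) = t(t+25), so t² = 25×12.1 = 302.5.
t* = √302.5 = 17.39 s.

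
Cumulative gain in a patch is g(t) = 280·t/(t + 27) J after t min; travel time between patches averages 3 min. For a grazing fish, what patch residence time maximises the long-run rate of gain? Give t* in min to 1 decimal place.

By the marginal value theorem, leave when the instantaneous gain rate g'(t) equals the habitat-wide average g(t)/(T + t).
g'(t) = 280·27/(t + 27)². Setting 280·27/(t+27)² = 280t/[(t+27)(3+t)] gives 27(3+t) = t(t+27), so t² = 27×3 = 81.
t* = √81 = 9 min.

9.0 min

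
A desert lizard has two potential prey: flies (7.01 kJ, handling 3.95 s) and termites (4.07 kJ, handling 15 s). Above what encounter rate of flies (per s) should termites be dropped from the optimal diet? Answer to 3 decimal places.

The zero-one rule: include termites iff E₂/h₂ > λE₁/(1+λh₁). Equality gives the switch point.
λE₁h₂ = E₂ + λE₂h₁ ⇒ λ = E₂/(E₁h₂ − E₂h₁) = 4.07/(105.1 − 16.08) = 0.04569 per s.

0.046 per s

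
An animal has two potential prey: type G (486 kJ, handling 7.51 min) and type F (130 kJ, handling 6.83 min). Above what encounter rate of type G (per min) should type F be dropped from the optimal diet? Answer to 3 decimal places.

0.055 per min

At the threshold, the rate on type G alone equals the profitability of type F: λ·486/(1 + λ·7.51) = 130/6.83 = 19.03.
Rearranging, λ(486 − 19.03×7.51) = 19.03, so λ = 19.03/343.1 = 0.05548 per min.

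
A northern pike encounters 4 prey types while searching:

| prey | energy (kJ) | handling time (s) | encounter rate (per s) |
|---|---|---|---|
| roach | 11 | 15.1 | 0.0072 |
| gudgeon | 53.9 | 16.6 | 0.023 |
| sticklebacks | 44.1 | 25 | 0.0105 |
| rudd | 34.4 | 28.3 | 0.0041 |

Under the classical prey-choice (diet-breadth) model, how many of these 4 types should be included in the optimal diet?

E/h in descending order: gudgeon 3.25, sticklebacks 1.76, rudd 1.22, roach 0.728 kJ/s. The optimal diet is the largest prefix of this list for which every included type satisfies E_i/h_i > R on the types above it.
Rate on top 1: 0.8972. sticklebacks: 1.76 > 0.8972 → include.
Rate on top 2: 1.036. rudd: 1.22 > 1.036 → include.
Rate on top 3: 1.047. roach: 0.728 < 1.047 → exclude; stop.
Optimal diet: gudgeon, sticklebacks, rudd — 3 of 4 types.

3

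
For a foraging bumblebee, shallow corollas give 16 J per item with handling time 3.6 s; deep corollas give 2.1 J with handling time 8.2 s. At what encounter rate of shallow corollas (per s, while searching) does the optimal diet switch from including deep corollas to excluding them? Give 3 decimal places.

The zero-one rule: include deep corollas iff E₂/h₂ > λE₁/(1+λh₁). Equality gives the switch point.
λE₁h₂ = E₂ + λE₂h₁ ⇒ λ = E₂/(E₁h₂ − E₂h₁) = 2.1/(131.2 − 7.56) = 0.01698 per s.

0.017 per s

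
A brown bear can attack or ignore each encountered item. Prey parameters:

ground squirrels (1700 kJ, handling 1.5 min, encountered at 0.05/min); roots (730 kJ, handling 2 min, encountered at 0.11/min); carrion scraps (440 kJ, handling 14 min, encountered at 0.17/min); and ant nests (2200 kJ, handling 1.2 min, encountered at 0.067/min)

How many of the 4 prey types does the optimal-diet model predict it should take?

Profitabilities (E/h, kJ/min): ant nests 1.83e+03, ground squirrels 1.13e+03, roots 365, carrion scraps 31.4. Add prey in this order while the next type's profitability exceeds the intake rate on those already taken.
Rate on top 1: 136.4. ground squirrels: 1.13e+03 > 136.4 → include.
Rate on top 2: 201.1. roots: 365 > 201.1 → include.
Rate on top 3: 227.4. carrion scraps: 31.4 < 227.4 → exclude; stop.
Optimal diet: ant nests, ground squirrels, roots — 3 of 4 types.

3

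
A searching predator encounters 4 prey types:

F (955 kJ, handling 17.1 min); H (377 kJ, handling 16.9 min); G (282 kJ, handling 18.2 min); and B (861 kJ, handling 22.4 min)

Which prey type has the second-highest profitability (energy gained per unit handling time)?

B

Profitability E/h (kJ/min): F = 955/17.1 = 55.8, H = 377/16.9 = 22.3, G = 282/18.2 = 15.5, B = 861/22.4 = 38.4.
Ranked: F > B > H > G.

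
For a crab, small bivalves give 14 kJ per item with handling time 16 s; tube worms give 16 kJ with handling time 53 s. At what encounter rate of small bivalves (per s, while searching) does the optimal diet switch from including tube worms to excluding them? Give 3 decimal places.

Drop tube worms once their profitability E₂/h₂ falls below the rate achievable on small bivalves alone: E₂/h₂ = λE₁/(1 + λh₁).
Solve for λ: λE₁h₂ = E₂(1 + λh₁) → λ(E₁h₂ − E₂h₁) = E₂ → λ = E₂/(E₁h₂ − E₂h₁).
λ = 16/(14×53 − 16×16) = 16/486 = 0.03292 per s.

0.033 per s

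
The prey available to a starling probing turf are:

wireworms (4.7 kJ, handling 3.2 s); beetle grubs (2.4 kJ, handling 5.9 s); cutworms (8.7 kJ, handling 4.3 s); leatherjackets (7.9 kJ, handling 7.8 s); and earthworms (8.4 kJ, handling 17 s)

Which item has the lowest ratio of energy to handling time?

beetle grubs

Profitability E/h (kJ/s): wireworms = 4.7/3.2 = 1.47, beetle grubs = 2.4/5.9 = 0.407, cutworms = 8.7/4.3 = 2.02, leatherjackets = 7.9/7.8 = 1.01, earthworms = 8.4/17 = 0.494.
Ranked: cutworms > wireworms > leatherjackets > earthworms > beetle grubs.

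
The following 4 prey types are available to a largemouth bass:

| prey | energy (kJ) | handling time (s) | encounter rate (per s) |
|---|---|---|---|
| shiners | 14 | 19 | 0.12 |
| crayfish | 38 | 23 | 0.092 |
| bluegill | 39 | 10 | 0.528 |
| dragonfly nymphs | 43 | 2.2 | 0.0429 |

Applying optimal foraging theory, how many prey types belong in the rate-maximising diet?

Rank by E/h (kJ/s): dragonfly nymphs 19.5, bluegill 3.9, crayfish 1.65, shiners 0.737. Include each in turn until the next type's E/h falls below the running intake rate.
Rate on top 1: 1.686. bluegill: 3.9 > 1.686 → include.
Rate on top 2: 3.52. crayfish: 1.65 < 3.52 → exclude; stop.
Optimal diet: dragonfly nymphs, bluegill — 2 of 4 types.

2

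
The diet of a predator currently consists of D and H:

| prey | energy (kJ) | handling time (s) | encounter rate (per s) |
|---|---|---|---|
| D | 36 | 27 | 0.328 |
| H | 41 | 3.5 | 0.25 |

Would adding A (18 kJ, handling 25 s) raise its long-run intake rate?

No

Intake rate on the current diet: R = (0.328×36 + 0.25×41) / (1 + 0.328×27 + 0.25×3.5) = 22.06/10.73 = 2.056 kJ/s.
Profitability of A: 18/25 = 0.72 kJ/s.
0.72 < 2.056, so adding A would lower the average — exclude it.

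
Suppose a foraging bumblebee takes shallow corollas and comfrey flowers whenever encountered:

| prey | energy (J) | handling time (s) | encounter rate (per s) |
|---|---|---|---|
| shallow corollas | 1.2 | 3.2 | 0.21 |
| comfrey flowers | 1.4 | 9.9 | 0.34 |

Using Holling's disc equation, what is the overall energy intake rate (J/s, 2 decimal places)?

R = (0.21×1.2 + 0.34×1.4) / (1 + 0.21×3.2 + 0.34×9.9) = 0.728/5.038 = 0.1445 J/s.

0.14 J/s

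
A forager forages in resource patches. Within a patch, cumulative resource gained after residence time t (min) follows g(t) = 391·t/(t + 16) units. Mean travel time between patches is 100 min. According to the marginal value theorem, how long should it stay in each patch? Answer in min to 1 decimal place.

Optimal t* satisfies g'(t*) = g(t*)/(T + t*).
g'(t) = 391·16/(t + 16)². Setting 391·16/(t+16)² = 391t/[(t+16)(100+t)] gives 16(100+t) = t(t+16), so t² = 16×100 = 1600.
t* = √1600 = 40 min.

40.0 min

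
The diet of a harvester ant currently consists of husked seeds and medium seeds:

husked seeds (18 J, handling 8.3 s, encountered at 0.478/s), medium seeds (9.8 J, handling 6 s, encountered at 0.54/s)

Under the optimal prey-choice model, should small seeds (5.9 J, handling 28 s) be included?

On husked seeds and medium seeds alone, R = ΣλE/(1+Σλh) = 13.9/8.207 = 1.693 J/s.
Profitability of small seeds: 5.9/28 = 0.2107 J/s.
0.2107 < 1.693, so adding small seeds would lower the average — exclude it.

No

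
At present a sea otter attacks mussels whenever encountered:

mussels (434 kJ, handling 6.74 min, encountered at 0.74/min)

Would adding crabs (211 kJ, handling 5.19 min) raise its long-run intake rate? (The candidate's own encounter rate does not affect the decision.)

On mussels alone, R = ΣλE/(1+Σλh) = 321.2/5.988 = 53.64 kJ/min.
crabs: E/h = 211/5.19 = 40.66 kJ/min.
40.66 < 53.64, so adding crabs would lower the average — exclude it.

No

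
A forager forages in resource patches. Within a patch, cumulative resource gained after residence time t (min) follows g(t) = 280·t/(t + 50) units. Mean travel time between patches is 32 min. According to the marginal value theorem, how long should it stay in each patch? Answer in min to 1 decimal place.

40.0 min

By the marginal value theorem, leave when the instantaneous gain rate g'(t) equals the habitat-wide average g(t)/(T + t).
g'(t) = 280·50/(t + 50)². Setting 280·50/(t+50)² = 280t/[(t+50)(32+t)] gives 50(32+t) = t(t+50), so t² = 50×32 = 1600.
t* = √1600 = 40 min.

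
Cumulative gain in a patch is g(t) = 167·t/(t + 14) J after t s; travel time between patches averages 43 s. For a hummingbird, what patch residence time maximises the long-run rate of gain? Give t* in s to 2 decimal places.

By the marginal value theorem, leave when the instantaneous gain rate g'(t) equals the habitat-wide average g(t)/(T + t).
g'(t) = 167·14/(t + 14)². Setting 167·14/(t+14)² = 167t/[(t+14)(43+t)] gives 14(43+t) = t(t+14), so t² = 14×43 = 602.
t* = √602 = 24.54 s.

24.54 s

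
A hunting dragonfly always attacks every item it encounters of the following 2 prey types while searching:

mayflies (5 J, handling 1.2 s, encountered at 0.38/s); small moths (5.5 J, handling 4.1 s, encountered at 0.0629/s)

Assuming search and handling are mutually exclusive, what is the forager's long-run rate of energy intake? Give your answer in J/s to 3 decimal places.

1.310 J/s

R = (0.38×5 + 0.0629×5.5) / (1 + 0.38×1.2 + 0.0629×4.1) = 2.246/1.714 = 1.31 J/s.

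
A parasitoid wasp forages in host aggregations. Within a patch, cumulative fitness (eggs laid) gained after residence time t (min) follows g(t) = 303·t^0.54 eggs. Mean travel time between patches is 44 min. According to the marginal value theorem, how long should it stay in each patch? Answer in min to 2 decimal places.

51.65 min

Optimal t* satisfies g'(t*) = g(t*)/(T + t*).
g'(t) = 0.54·303·t^-0.46. Setting 0.54·303·t^-0.46 = 303·t^0.54/(44+t) gives 0.54(44+t) = t, so 0.46·t = 0.54×44.
t* = 0.54×44/0.46 = 51.65 min.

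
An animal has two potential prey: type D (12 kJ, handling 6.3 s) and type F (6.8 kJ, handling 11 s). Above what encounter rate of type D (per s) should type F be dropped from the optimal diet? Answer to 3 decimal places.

0.076 per s

The zero-one rule: include type F iff E₂/h₂ > λE₁/(1+λh₁). Equality gives the switch point.
λE₁h₂ = E₂ + λE₂h₁ ⇒ λ = E₂/(E₁h₂ − E₂h₁) = 6.8/(132 − 42.84) = 0.07627 per s.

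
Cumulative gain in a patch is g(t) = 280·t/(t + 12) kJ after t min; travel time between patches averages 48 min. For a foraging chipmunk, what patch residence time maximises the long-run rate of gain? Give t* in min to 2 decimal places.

Optimal t* satisfies g'(t*) = g(t*)/(T + t*).
g'(t) = 280·12/(t + 12)². Setting 280·12/(t+12)² = 280t/[(t+12)(48+t)] gives 12(48+t) = t(t+12), so t² = 12×48 = 576.
t* = √576 = 24 min.

24.00 min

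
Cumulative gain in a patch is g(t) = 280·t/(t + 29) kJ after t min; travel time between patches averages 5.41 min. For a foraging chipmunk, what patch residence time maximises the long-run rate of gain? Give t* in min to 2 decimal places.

12.53 min

By the marginal value theorem, leave when the instantaneous gain rate g'(t) equals the habitat-wide average g(t)/(T + t).
g'(t) = 280·29/(t + 29)². Setting 280·29/(t+29)² = 280t/[(t+29)(5.41+t)] gives 29(5.41+t) = t(t+29), so t² = 29×5.41 = 156.9.
t* = √156.9 = 12.53 min.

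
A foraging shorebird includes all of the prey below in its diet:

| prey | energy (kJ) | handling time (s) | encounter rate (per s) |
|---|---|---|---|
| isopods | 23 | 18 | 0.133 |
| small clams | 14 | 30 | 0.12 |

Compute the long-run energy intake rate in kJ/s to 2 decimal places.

R = Σλ_iE_i / (1 + Σλ_ih_i)
Numerator: 0.133×23 + 0.12×14 = 4.739
Denominator: 1 + 0.133×18 + 0.12×30 = 6.994
R = 4.739/6.994 = 0.6776 kJ/s

0.68 kJ/s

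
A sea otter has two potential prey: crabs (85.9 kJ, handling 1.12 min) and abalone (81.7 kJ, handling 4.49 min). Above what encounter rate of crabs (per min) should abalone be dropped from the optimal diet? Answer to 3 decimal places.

Drop abalone once their profitability E₂/h₂ falls below the rate achievable on crabs alone: E₂/h₂ = λE₁/(1 + λh₁).
Solve for λ: λE₁h₂ = E₂(1 + λh₁) → λ(E₁h₂ − E₂h₁) = E₂ → λ = E₂/(E₁h₂ − E₂h₁).
λ = 81.7/(85.9×4.49 − 81.7×1.12) = 81.7/294.2 = 0.2777 per min.

0.278 per min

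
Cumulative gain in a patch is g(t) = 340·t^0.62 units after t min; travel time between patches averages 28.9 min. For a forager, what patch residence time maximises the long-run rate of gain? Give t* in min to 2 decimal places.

47.15 min

Maximise g(t)/(T+t): set derivative to zero → g'(t)(T+t) = g(t).
g'(t) = 0.62·340·t^-0.38. Setting 0.62·340·t^-0.38 = 340·t^0.62/(28.9+t) gives 0.62(28.9+t) = t, so 0.38·t = 0.62×28.9.
t* = 0.62×28.9/0.38 = 47.15 min.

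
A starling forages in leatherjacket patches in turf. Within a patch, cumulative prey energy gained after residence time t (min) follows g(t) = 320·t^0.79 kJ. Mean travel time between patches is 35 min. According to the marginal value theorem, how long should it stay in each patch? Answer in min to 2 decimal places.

Optimal t* satisfies g'(t*) = g(t*)/(T + t*).
g'(t) = 0.79·320·t^-0.21. Setting 0.79·320·t^-0.21 = 320·t^0.79/(35+t) gives 0.79(35+t) = t, so 0.21·t = 0.79×35.
t* = 0.79×35/0.21 = 131.7 min.

131.67 min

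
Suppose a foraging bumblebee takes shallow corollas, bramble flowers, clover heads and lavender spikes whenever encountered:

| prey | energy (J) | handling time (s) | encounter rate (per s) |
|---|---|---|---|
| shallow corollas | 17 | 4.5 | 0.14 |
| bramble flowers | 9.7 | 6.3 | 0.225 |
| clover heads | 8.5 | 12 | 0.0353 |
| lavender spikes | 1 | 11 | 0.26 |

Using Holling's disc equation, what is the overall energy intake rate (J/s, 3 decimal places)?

R = (0.14×17 + 0.225×9.7 + 0.0353×8.5 + 0.26×1) / (1 + 0.14×4.5 + 0.225×6.3 + 0.0353×12 + 0.26×11) = 5.123/6.331 = 0.8091 J/s.

0.809 J/s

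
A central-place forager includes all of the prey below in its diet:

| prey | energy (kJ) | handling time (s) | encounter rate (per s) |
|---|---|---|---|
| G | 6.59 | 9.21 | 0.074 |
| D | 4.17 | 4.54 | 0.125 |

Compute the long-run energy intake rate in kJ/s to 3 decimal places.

R = Σλ_iE_i / (1 + Σλ_ih_i)
Numerator: 0.074×6.59 + 0.125×4.17 = 1.009
Denominator: 1 + 0.074×9.21 + 0.125×4.54 = 2.249
R = 1.009/2.249 = 0.4486 kJ/s

0.449 kJ/s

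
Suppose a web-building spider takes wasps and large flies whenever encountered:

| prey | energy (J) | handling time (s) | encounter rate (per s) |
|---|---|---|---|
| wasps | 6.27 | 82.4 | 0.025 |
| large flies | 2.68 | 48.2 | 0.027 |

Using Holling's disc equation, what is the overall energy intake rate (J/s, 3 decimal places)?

0.053 J/s

R = (0.025×6.27 + 0.027×2.68) / (1 + 0.025×82.4 + 0.027×48.2) = 0.2291/4.361 = 0.05253 J/s.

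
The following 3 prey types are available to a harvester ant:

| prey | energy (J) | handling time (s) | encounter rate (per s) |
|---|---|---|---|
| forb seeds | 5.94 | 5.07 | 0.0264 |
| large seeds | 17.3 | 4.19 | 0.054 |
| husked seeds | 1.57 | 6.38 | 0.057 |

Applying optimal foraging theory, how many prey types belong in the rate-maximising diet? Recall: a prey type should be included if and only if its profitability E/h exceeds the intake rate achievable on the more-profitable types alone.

Profitabilities (E/h, J/s): large seeds 4.13, forb seeds 1.17, husked seeds 0.246. Add prey in this order while the next type's profitability exceeds the intake rate on those already taken.
Rate on top 1: 0.7618. forb seeds: 1.17 > 0.7618 → include.
Rate on top 2: 0.8022. husked seeds: 0.246 < 0.8022 → exclude; stop.
Optimal diet: large seeds, forb seeds — 2 of 3 types.

2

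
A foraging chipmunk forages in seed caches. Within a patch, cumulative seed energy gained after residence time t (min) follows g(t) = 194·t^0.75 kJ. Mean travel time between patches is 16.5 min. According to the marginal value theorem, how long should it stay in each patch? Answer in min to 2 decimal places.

49.50 min

Maximise g(t)/(T+t): set derivative to zero → g'(t)(T+t) = g(t).
g'(t) = 0.75·194·t^-0.25. Setting 0.75·194·t^-0.25 = 194·t^0.75/(16.5+t) gives 0.75(16.5+t) = t, so 0.25·t = 0.75×16.5.
t* = 0.75×16.5/0.25 = 49.5 min.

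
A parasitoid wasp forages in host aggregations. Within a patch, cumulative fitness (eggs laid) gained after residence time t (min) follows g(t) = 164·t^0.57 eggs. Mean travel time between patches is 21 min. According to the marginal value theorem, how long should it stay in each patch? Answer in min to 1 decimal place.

27.8 min

By the marginal value theorem, leave when the instantaneous gain rate g'(t) equals the habitat-wide average g(t)/(T + t).
g'(t) = 0.57·164·t^-0.43. Setting 0.57·164·t^-0.43 = 164·t^0.57/(21+t) gives 0.57(21+t) = t, so 0.43·t = 0.57×21.
t* = 0.57×21/0.43 = 27.84 min.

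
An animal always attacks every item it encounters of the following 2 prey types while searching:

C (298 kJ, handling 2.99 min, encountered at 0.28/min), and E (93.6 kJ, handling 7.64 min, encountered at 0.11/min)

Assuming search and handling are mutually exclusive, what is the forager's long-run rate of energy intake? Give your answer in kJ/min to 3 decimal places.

35.007 kJ/min

R = Σλ_iE_i / (1 + Σλ_ih_i)
Numerator: 0.28×298 + 0.11×93.6 = 93.74
Denominator: 1 + 0.28×2.99 + 0.11×7.64 = 2.678
R = 93.74/2.678 = 35.01 kJ/min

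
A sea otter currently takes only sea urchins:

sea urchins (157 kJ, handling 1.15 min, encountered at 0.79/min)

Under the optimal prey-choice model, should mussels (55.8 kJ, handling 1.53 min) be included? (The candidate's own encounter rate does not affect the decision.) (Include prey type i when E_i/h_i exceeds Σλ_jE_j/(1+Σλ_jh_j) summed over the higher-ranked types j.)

Current rate: (0.79×157)/(1 + 0.79×1.15) = 64.99 kJ/min.
mussels: E/h = 55.8/1.53 = 36.47 kJ/min.
36.47 < 64.99, so adding mussels would lower the average — exclude it.

No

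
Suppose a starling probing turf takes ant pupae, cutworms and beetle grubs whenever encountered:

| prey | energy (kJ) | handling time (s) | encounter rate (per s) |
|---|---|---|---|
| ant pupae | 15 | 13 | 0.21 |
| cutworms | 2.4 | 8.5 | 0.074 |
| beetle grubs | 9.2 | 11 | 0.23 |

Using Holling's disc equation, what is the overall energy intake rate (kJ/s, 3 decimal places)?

Energy encountered per unit search time: 0.21×15 + 0.074×2.4 + 0.23×9.2 = 5.444 kJ/s.
Handling time per unit search time: 0.21×13 + 0.074×8.5 + 0.23×11 = 5.889.
Rate = 5.444/(1 + 5.889) = 0.7902 kJ/s.

0.790 kJ/s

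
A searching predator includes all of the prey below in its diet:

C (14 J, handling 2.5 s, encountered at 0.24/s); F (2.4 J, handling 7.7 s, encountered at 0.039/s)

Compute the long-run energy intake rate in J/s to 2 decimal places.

R = Σλ_iE_i / (1 + Σλ_ih_i)
Numerator: 0.24×14 + 0.039×2.4 = 3.454
Denominator: 1 + 0.24×2.5 + 0.039×7.7 = 1.9
R = 3.454/1.9 = 1.817 J/s

1.82 J/s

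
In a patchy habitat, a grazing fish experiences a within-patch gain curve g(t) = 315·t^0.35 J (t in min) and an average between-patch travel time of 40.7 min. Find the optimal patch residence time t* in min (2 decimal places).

Maximise g(t)/(T+t): set derivative to zero → g'(t)(T+t) = g(t).
g'(t) = 0.35·315·t^-0.65. Setting 0.35·315·t^-0.65 = 315·t^0.35/(40.7+t) gives 0.35(40.7+t) = t, so 0.65·t = 0.35×40.7.
t* = 0.35×40.7/0.65 = 21.92 min.

21.92 min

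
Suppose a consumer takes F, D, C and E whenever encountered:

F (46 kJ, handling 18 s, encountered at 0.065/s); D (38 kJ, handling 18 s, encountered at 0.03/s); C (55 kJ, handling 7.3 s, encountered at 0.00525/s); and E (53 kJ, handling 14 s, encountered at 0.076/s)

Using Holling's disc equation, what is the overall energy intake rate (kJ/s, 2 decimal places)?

2.22 kJ/s

R = Σλ_iE_i / (1 + Σλ_ih_i)
Numerator: 0.065×46 + 0.03×38 + 0.00525×55 + 0.076×53 = 8.447
Denominator: 1 + 0.065×18 + 0.03×18 + 0.00525×7.3 + 0.076×14 = 3.812
R = 8.447/3.812 = 2.216 kJ/s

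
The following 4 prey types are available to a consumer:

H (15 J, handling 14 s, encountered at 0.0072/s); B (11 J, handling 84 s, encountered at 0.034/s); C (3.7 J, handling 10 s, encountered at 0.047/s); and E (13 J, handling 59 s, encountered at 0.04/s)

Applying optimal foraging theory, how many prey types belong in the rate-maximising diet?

Profitabilities (E/h, J/s): H 1.07, C 0.37, E 0.22, B 0.131. Add prey in this order while the next type's profitability exceeds the intake rate on those already taken.
Rate on top 1: 0.09811. C: 0.37 > 0.09811 → include.
Rate on top 2: 0.1795. E: 0.22 > 0.1795 → include.
Rate on top 3: 0.204. B: 0.131 < 0.204 → exclude; stop.
Optimal diet: H, C, E — 3 of 4 types.

3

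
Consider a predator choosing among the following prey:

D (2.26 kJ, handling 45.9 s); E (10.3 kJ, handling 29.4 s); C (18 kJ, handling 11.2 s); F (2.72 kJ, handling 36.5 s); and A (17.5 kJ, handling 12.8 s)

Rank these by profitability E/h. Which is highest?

C

Profitability E/h (kJ/s): D = 2.26/45.9 = 0.0492, E = 10.3/29.4 = 0.35, C = 18/11.2 = 1.61, F = 2.72/36.5 = 0.0745, A = 17.5/12.8 = 1.37.
Ranked: C > A > E > F > D.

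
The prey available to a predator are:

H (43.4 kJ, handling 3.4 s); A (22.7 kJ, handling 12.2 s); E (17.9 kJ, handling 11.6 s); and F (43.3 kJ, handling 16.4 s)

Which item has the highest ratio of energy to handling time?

H

In descending order of E/h:
H: 43.4/3.4 = 12.8 kJ/s
F: 43.3/16.4 = 2.64 kJ/s
A: 22.7/12.2 = 1.86 kJ/s
E: 17.9/11.6 = 1.54 kJ/s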